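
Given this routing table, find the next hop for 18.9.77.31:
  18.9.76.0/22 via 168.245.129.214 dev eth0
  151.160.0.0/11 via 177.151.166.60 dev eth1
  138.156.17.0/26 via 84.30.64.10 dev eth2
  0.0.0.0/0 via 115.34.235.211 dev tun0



Longest prefix match for 18.9.77.31:
  /22 18.9.76.0: MATCH
  /11 151.160.0.0: no
  /26 138.156.17.0: no
  /0 0.0.0.0: MATCH
Selected: next-hop 168.245.129.214 via eth0 (matched /22)


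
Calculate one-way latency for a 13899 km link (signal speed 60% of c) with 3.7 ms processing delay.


Speed = 0.6 * 3e5 km/s = 180000 km/s
Propagation delay = 13899 / 180000 = 0.0772 s = 77.2167 ms
Processing delay = 3.7 ms
Total one-way latency = 80.9167 ms


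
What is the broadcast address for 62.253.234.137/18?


Network: 62.253.192.0/18
Host bits = 14
Set all host bits to 1:
Broadcast: 62.253.255.255


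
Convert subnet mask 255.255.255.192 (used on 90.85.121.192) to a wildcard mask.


Subnet mask: 255.255.255.192
Wildcard = 255.255.255.255 - subnet mask
255 - 255 = 0
255 - 255 = 0
255 - 255 = 0
255 - 192 = 63
Wildcard: 0.0.0.63


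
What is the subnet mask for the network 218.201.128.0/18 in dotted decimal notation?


/18 means 18 network bits, 14 host bits
Binary: 11111111111111111100000000000000
Mask: 255.255.192.0


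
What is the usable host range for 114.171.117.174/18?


Network: 114.171.64.0
Broadcast: 114.171.127.255
First usable = network + 1
Last usable = broadcast - 1
Range: 114.171.64.1 to 114.171.127.254


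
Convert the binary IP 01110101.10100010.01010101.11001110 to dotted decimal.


01110101 = 117
10100010 = 162
01010101 = 85
11001110 = 206
IP: 117.162.85.206


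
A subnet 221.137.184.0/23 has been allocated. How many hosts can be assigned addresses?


Host bits = 32 - 23 = 9
Total addresses = 2^9 = 512
Usable = total - 2 (network and broadcast)
Usable hosts: 510


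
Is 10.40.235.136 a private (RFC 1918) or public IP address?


RFC 1918 private ranges:
  10.0.0.0/8 (10.0.0.0 - 10.255.255.255)
  172.16.0.0/12 (172.16.0.0 - 172.31.255.255)
  192.168.0.0/16 (192.168.0.0 - 192.168.255.255)
Private (in 10.0.0.0/8)


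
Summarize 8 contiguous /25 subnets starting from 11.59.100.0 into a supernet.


Original prefix: /25
Number of subnets: 8 = 2^3
New prefix = 25 - 3 = 22
Supernet: 11.59.100.0/22


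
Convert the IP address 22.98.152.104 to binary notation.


22 = 00010110
98 = 01100010
152 = 10011000
104 = 01101000
Binary: 00010110.01100010.10011000.01101000


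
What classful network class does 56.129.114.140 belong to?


First octet: 56
Binary: 00111000
0xxxxxxx -> Class A (1-126)
Class A, default mask 255.0.0.0 (/8)


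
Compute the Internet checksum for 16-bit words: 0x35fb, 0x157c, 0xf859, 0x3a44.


Sum all words (with carry folding):
+ 0x35fb = 0x35fb
+ 0x157c = 0x4b77
+ 0xf859 = 0x43d1
+ 0x3a44 = 0x7e15
One's complement: ~0x7e15
Checksum = 0x81ea


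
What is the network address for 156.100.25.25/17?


IP:   10011100.01100100.00011001.00011001
Mask: 11111111.11111111.10000000.00000000
AND operation:
Net:  10011100.01100100.00000000.00000000
Network: 156.100.0.0/17


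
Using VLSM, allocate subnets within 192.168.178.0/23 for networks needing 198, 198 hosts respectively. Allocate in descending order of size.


198 hosts -> /24 (254 usable): 192.168.178.0/24
198 hosts -> /24 (254 usable): 192.168.179.0/24
Allocation: 192.168.178.0/24 (198 hosts, 254 usable); 192.168.179.0/24 (198 hosts, 254 usable)


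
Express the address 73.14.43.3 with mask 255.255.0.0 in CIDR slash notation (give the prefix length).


Binary: 11111111.11111111.00000000.00000000
Count leading 1s
Prefix: /16


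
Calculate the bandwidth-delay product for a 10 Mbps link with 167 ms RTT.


BDP = bandwidth * RTT
= 10 Mbps * 167 ms
= 10 * 1e6 * 167 / 1000 bits
= 1670000 bits
= 208750 bytes
= 203.8574 KB
BDP = 1670000 bits (208750 bytes)


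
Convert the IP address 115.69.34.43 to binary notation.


115 = 01110011
69 = 01000101
34 = 00100010
43 = 00101011
Binary: 01110011.01000101.00100010.00101011


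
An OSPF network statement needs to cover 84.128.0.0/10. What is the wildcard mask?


Subnet mask: 255.192.0.0
Wildcard = 255.255.255.255 - subnet mask
255 - 255 = 0
255 - 192 = 63
255 - 0 = 255
255 - 0 = 255
Wildcard: 0.63.255.255


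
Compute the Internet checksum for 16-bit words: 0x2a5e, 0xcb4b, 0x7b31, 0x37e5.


Sum all words (with carry folding):
+ 0x2a5e = 0x2a5e
+ 0xcb4b = 0xf5a9
+ 0x7b31 = 0x70db
+ 0x37e5 = 0xa8c0
One's complement: ~0xa8c0
Checksum = 0x573f


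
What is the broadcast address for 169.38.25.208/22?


Network: 169.38.24.0/22
Host bits = 10
Set all host bits to 1:
Broadcast: 169.38.27.255


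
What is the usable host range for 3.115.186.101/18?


Network: 3.115.128.0
Broadcast: 3.115.191.255
First usable = network + 1
Last usable = broadcast - 1
Range: 3.115.128.1 to 3.115.191.254


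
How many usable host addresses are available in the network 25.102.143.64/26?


Host bits = 32 - 26 = 6
Total addresses = 2^6 = 64
Usable = total - 2 (network and broadcast)
Usable hosts: 62


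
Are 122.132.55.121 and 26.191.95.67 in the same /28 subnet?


Mask: 255.255.255.240
122.132.55.121 AND mask = 122.132.55.112
26.191.95.67 AND mask = 26.191.95.64
No, different subnets (122.132.55.112 vs 26.191.95.64)


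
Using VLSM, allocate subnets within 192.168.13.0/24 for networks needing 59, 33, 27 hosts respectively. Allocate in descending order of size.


59 hosts -> /26 (62 usable): 192.168.13.0/26
33 hosts -> /26 (62 usable): 192.168.13.64/26
27 hosts -> /27 (30 usable): 192.168.13.128/27
Allocation: 192.168.13.0/26 (59 hosts, 62 usable); 192.168.13.64/26 (33 hosts, 62 usable); 192.168.13.128/27 (27 hosts, 30 usable)


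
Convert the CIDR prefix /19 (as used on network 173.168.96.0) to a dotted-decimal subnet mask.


/19 means 19 network bits, 13 host bits
Binary: 11111111111111111110000000000000
Mask: 255.255.224.0


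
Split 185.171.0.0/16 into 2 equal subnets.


New prefix = 16 + 1 = 17
Each subnet has 32768 addresses
  185.171.0.0/17
  185.171.128.0/17
Subnets: 185.171.0.0/17, 185.171.128.0/17


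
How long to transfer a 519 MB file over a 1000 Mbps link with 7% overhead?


Effective throughput = 1000 * (1 - 7/100) = 930.0 Mbps
File size in Mb = 519 * 8 = 4152 Mb
Time = 4152 / 930.0
Time = 4.4645 seconds


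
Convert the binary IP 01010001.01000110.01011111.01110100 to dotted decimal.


01010001 = 81
01000110 = 70
01011111 = 95
01110100 = 116
IP: 81.70.95.116


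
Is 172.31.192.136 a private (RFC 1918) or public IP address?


RFC 1918 private ranges:
  10.0.0.0/8 (10.0.0.0 - 10.255.255.255)
  172.16.0.0/12 (172.16.0.0 - 172.31.255.255)
  192.168.0.0/16 (192.168.0.0 - 192.168.255.255)
Private (in 172.16.0.0/12)


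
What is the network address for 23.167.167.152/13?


IP:   00010111.10100111.10100111.10011000
Mask: 11111111.11111000.00000000.00000000
AND operation:
Net:  00010111.10100000.00000000.00000000
Network: 23.160.0.0/13


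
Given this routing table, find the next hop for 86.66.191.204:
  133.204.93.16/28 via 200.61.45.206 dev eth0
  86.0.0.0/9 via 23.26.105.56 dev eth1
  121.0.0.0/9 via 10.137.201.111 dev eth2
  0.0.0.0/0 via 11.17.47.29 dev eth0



Longest prefix match for 86.66.191.204:
  /28 133.204.93.16: no
  /9 86.0.0.0: MATCH
  /9 121.0.0.0: no
  /0 0.0.0.0: MATCH
Selected: next-hop 23.26.105.56 via eth1 (matched /9)


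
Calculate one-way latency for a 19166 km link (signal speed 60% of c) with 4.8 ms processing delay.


Speed = 0.6 * 3e5 km/s = 180000 km/s
Propagation delay = 19166 / 180000 = 0.1065 s = 106.4778 ms
Processing delay = 4.8 ms
Total one-way latency = 111.2778 ms


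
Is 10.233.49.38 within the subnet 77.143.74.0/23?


Subnet network: 77.143.74.0
Test IP AND mask: 10.233.48.0
No, 10.233.49.38 is not in 77.143.74.0/23


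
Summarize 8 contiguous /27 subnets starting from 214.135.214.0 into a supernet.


Original prefix: /27
Number of subnets: 8 = 2^3
New prefix = 27 - 3 = 24
Supernet: 214.135.214.0/24


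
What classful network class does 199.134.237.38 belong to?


First octet: 199
Binary: 11000111
110xxxxx -> Class C (192-223)
Class C, default mask 255.255.255.0 (/24)


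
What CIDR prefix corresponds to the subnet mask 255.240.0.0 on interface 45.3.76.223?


Binary: 11111111.11110000.00000000.00000000
Count leading 1s
Prefix: /12


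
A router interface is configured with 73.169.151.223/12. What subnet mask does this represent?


/12 means 12 network bits, 20 host bits
Binary: 11111111111100000000000000000000
Mask: 255.240.0.0


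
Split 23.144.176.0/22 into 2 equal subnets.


New prefix = 22 + 1 = 23
Each subnet has 512 addresses
  23.144.176.0/23
  23.144.178.0/23
Subnets: 23.144.176.0/23, 23.144.178.0/23


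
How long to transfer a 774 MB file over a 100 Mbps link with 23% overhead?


Effective throughput = 100 * (1 - 23/100) = 77 Mbps
File size in Mb = 774 * 8 = 6192 Mb
Time = 6192 / 77
Time = 80.4156 seconds


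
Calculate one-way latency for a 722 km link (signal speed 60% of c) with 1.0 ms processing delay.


Speed = 0.6 * 3e5 km/s = 180000 km/s
Propagation delay = 722 / 180000 = 0.004 s = 4.0111 ms
Processing delay = 1.0 ms
Total one-way latency = 5.0111 ms


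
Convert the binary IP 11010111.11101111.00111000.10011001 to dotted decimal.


11010111 = 215
11101111 = 239
00111000 = 56
10011001 = 153
IP: 215.239.56.153


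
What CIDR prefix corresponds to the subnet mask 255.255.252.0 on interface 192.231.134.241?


Binary: 11111111.11111111.11111100.00000000
Count leading 1s
Prefix: /22


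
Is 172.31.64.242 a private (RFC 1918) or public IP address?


RFC 1918 private ranges:
  10.0.0.0/8 (10.0.0.0 - 10.255.255.255)
  172.16.0.0/12 (172.16.0.0 - 172.31.255.255)
  192.168.0.0/16 (192.168.0.0 - 192.168.255.255)
Private (in 172.16.0.0/12)


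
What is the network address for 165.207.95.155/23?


IP:   10100101.11001111.01011111.10011011
Mask: 11111111.11111111.11111110.00000000
AND operation:
Net:  10100101.11001111.01011110.00000000
Network: 165.207.94.0/23


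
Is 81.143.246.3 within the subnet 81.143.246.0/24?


Subnet network: 81.143.246.0
Test IP AND mask: 81.143.246.0
Yes, 81.143.246.3 is in 81.143.246.0/24


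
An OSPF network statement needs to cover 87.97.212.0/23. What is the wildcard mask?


Subnet mask: 255.255.254.0
Wildcard = 255.255.255.255 - subnet mask
255 - 255 = 0
255 - 255 = 0
255 - 254 = 1
255 - 0 = 255
Wildcard: 0.0.1.255


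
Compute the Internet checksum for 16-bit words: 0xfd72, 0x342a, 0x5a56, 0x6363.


Sum all words (with carry folding):
+ 0xfd72 = 0xfd72
+ 0x342a = 0x319d
+ 0x5a56 = 0x8bf3
+ 0x6363 = 0xef56
One's complement: ~0xef56
Checksum = 0x10a9


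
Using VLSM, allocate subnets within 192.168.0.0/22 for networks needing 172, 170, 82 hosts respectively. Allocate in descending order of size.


172 hosts -> /24 (254 usable): 192.168.0.0/24
170 hosts -> /24 (254 usable): 192.168.1.0/24
82 hosts -> /25 (126 usable): 192.168.2.0/25
Allocation: 192.168.0.0/24 (172 hosts, 254 usable); 192.168.1.0/24 (170 hosts, 254 usable); 192.168.2.0/25 (82 hosts, 126 usable)


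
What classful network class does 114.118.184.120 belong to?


First octet: 114
Binary: 01110010
0xxxxxxx -> Class A (1-126)
Class A, default mask 255.0.0.0 (/8)


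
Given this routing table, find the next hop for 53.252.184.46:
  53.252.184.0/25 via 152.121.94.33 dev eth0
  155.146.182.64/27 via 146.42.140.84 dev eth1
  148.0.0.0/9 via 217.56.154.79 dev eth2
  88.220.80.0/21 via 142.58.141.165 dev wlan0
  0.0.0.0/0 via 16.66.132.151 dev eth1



Longest prefix match for 53.252.184.46:
  /25 53.252.184.0: MATCH
  /27 155.146.182.64: no
  /9 148.0.0.0: no
  /21 88.220.80.0: no
  /0 0.0.0.0: MATCH
Selected: next-hop 152.121.94.33 via eth0 (matched /25)


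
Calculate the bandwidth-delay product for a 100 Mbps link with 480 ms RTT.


BDP = bandwidth * RTT
= 100 Mbps * 480 ms
= 100 * 1e6 * 480 / 1000 bits
= 48000000 bits
= 6000000 bytes
= 5859.375 KB
BDP = 48000000 bits (6000000 bytes)


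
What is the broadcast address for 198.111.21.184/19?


Network: 198.111.0.0/19
Host bits = 13
Set all host bits to 1:
Broadcast: 198.111.31.255


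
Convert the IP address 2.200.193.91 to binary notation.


2 = 00000010
200 = 11001000
193 = 11000001
91 = 01011011
Binary: 00000010.11001000.11000001.01011011


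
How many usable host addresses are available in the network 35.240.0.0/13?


Host bits = 32 - 13 = 19
Total addresses = 2^19 = 524288
Usable = total - 2 (network and broadcast)
Usable hosts: 524286


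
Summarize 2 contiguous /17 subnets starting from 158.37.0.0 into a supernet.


Original prefix: /17
Number of subnets: 2 = 2^1
New prefix = 17 - 1 = 16
Supernet: 158.37.0.0/16


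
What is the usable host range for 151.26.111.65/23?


Network: 151.26.110.0
Broadcast: 151.26.111.255
First usable = network + 1
Last usable = broadcast - 1
Range: 151.26.110.1 to 151.26.111.254


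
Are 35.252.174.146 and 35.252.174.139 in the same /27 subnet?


Mask: 255.255.255.224
35.252.174.146 AND mask = 35.252.174.128
35.252.174.139 AND mask = 35.252.174.128
Yes, same subnet (35.252.174.128)


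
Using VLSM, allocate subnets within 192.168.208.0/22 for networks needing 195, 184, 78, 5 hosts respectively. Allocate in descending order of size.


195 hosts -> /24 (254 usable): 192.168.208.0/24
184 hosts -> /24 (254 usable): 192.168.209.0/24
78 hosts -> /25 (126 usable): 192.168.210.0/25
5 hosts -> /29 (6 usable): 192.168.210.128/29
Allocation: 192.168.208.0/24 (195 hosts, 254 usable); 192.168.209.0/24 (184 hosts, 254 usable); 192.168.210.0/25 (78 hosts, 126 usable); 192.168.210.128/29 (5 hosts, 6 usable)


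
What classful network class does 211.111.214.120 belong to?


First octet: 211
Binary: 11010011
110xxxxx -> Class C (192-223)
Class C, default mask 255.255.255.0 (/24)


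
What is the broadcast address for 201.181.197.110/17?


Network: 201.181.128.0/17
Host bits = 15
Set all host bits to 1:
Broadcast: 201.181.255.255


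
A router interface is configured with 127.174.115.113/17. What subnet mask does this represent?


/17 means 17 network bits, 15 host bits
Binary: 11111111111111111000000000000000
Mask: 255.255.128.0


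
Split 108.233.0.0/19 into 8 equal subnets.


New prefix = 19 + 3 = 22
Each subnet has 1024 addresses
  108.233.0.0/22
  108.233.4.0/22
  108.233.8.0/22
  108.233.12.0/22
  108.233.16.0/22
  108.233.20.0/22
  108.233.24.0/22
  108.233.28.0/22
Subnets: 108.233.0.0/22, 108.233.4.0/22, 108.233.8.0/22, 108.233.12.0/22, 108.233.16.0/22, 108.233.20.0/22, 108.233.24.0/22, 108.233.28.0/22


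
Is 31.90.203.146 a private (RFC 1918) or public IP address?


RFC 1918 private ranges:
  10.0.0.0/8 (10.0.0.0 - 10.255.255.255)
  172.16.0.0/12 (172.16.0.0 - 172.31.255.255)
  192.168.0.0/16 (192.168.0.0 - 192.168.255.255)
Public (not in any RFC 1918 range)


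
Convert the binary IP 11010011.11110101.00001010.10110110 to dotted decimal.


11010011 = 211
11110101 = 245
00001010 = 10
10110110 = 182
IP: 211.245.10.182


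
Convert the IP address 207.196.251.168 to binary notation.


207 = 11001111
196 = 11000100
251 = 11111011
168 = 10101000
Binary: 11001111.11000100.11111011.10101000


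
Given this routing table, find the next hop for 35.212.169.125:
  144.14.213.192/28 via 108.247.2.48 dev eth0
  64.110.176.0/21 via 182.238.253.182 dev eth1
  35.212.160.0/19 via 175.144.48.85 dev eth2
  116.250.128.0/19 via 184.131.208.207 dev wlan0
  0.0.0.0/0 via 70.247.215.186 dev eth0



Longest prefix match for 35.212.169.125:
  /28 144.14.213.192: no
  /21 64.110.176.0: no
  /19 35.212.160.0: MATCH
  /19 116.250.128.0: no
  /0 0.0.0.0: MATCH
Selected: next-hop 175.144.48.85 via eth2 (matched /19)


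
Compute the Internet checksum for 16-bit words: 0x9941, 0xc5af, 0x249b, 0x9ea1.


Sum all words (with carry folding):
+ 0x9941 = 0x9941
+ 0xc5af = 0x5ef1
+ 0x249b = 0x838c
+ 0x9ea1 = 0x222e
One's complement: ~0x222e
Checksum = 0xddd1


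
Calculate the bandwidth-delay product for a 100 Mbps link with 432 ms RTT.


BDP = bandwidth * RTT
= 100 Mbps * 432 ms
= 100 * 1e6 * 432 / 1000 bits
= 43200000 bits
= 5400000 bytes
= 5273.4375 KB
BDP = 43200000 bits (5400000 bytes)


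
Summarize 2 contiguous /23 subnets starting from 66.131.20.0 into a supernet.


Original prefix: /23
Number of subnets: 2 = 2^1
New prefix = 23 - 1 = 22
Supernet: 66.131.20.0/22


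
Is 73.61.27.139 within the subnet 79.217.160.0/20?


Subnet network: 79.217.160.0
Test IP AND mask: 73.61.16.0
No, 73.61.27.139 is not in 79.217.160.0/20


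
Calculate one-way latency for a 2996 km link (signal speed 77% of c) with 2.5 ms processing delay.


Speed = 0.77 * 3e5 km/s = 231000 km/s
Propagation delay = 2996 / 231000 = 0.013 s = 12.9697 ms
Processing delay = 2.5 ms
Total one-way latency = 15.4697 ms


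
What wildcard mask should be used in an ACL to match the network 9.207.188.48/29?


Subnet mask: 255.255.255.248
Wildcard = 255.255.255.255 - subnet mask
255 - 255 = 0
255 - 255 = 0
255 - 255 = 0
255 - 248 = 7
Wildcard: 0.0.0.7


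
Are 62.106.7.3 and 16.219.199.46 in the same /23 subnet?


Mask: 255.255.254.0
62.106.7.3 AND mask = 62.106.6.0
16.219.199.46 AND mask = 16.219.198.0
No, different subnets (62.106.6.0 vs 16.219.198.0)


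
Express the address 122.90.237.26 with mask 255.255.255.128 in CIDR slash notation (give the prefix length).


Binary: 11111111.11111111.11111111.10000000
Count leading 1s
Prefix: /25


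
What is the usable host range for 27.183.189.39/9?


Network: 27.128.0.0
Broadcast: 27.255.255.255
First usable = network + 1
Last usable = broadcast - 1
Range: 27.128.0.1 to 27.255.255.254


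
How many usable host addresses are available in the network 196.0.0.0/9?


Host bits = 32 - 9 = 23
Total addresses = 2^23 = 8388608
Usable = total - 2 (network and broadcast)
Usable hosts: 8388606


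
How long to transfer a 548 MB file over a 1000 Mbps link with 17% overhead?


Effective throughput = 1000 * (1 - 17/100) = 830 Mbps
File size in Mb = 548 * 8 = 4384 Mb
Time = 4384 / 830
Time = 5.2819 seconds


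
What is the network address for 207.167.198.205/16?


IP:   11001111.10100111.11000110.11001101
Mask: 11111111.11111111.00000000.00000000
AND operation:
Net:  11001111.10100111.00000000.00000000
Network: 207.167.0.0/16


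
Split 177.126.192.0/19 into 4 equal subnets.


New prefix = 19 + 2 = 21
Each subnet has 2048 addresses
  177.126.192.0/21
  177.126.200.0/21
  177.126.208.0/21
  177.126.216.0/21
Subnets: 177.126.192.0/21, 177.126.200.0/21, 177.126.208.0/21, 177.126.216.0/21


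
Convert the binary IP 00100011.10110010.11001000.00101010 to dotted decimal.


00100011 = 35
10110010 = 178
11001000 = 200
00101010 = 42
IP: 35.178.200.42


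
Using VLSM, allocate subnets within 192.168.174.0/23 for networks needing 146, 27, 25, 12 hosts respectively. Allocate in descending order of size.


146 hosts -> /24 (254 usable): 192.168.174.0/24
27 hosts -> /27 (30 usable): 192.168.175.0/27
25 hosts -> /27 (30 usable): 192.168.175.32/27
12 hosts -> /28 (14 usable): 192.168.175.64/28
Allocation: 192.168.174.0/24 (146 hosts, 254 usable); 192.168.175.0/27 (27 hosts, 30 usable); 192.168.175.32/27 (25 hosts, 30 usable); 192.168.175.64/28 (12 hosts, 14 usable)


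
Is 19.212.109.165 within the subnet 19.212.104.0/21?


Subnet network: 19.212.104.0
Test IP AND mask: 19.212.104.0
Yes, 19.212.109.165 is in 19.212.104.0/21


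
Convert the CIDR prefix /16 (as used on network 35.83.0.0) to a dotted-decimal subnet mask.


/16 means 16 network bits, 16 host bits
Binary: 11111111111111110000000000000000
Mask: 255.255.0.0


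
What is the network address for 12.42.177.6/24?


IP:   00001100.00101010.10110001.00000110
Mask: 11111111.11111111.11111111.00000000
AND operation:
Net:  00001100.00101010.10110001.00000000
Network: 12.42.177.0/24


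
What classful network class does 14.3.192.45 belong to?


First octet: 14
Binary: 00001110
0xxxxxxx -> Class A (1-126)
Class A, default mask 255.0.0.0 (/8)


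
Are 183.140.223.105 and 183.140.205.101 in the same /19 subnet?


Mask: 255.255.224.0
183.140.223.105 AND mask = 183.140.192.0
183.140.205.101 AND mask = 183.140.192.0
Yes, same subnet (183.140.192.0)


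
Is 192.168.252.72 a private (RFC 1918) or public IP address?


RFC 1918 private ranges:
  10.0.0.0/8 (10.0.0.0 - 10.255.255.255)
  172.16.0.0/12 (172.16.0.0 - 172.31.255.255)
  192.168.0.0/16 (192.168.0.0 - 192.168.255.255)
Private (in 192.168.0.0/16)


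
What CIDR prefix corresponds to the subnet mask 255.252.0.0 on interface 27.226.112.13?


Binary: 11111111.11111100.00000000.00000000
Count leading 1s
Prefix: /14


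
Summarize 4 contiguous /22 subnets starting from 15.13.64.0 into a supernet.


Original prefix: /22
Number of subnets: 4 = 2^2
New prefix = 22 - 2 = 20
Supernet: 15.13.64.0/20


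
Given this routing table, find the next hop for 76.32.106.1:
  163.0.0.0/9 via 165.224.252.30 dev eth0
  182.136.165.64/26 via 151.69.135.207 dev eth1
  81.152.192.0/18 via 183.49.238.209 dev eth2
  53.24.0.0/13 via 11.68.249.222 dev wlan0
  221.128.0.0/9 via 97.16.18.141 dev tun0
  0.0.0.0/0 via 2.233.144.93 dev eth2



Longest prefix match for 76.32.106.1:
  /9 163.0.0.0: no
  /26 182.136.165.64: no
  /18 81.152.192.0: no
  /13 53.24.0.0: no
  /9 221.128.0.0: no
  /0 0.0.0.0: MATCH
Selected: next-hop 2.233.144.93 via eth2 (matched /0)


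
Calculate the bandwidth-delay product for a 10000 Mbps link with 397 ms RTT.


BDP = bandwidth * RTT
= 10000 Mbps * 397 ms
= 10000 * 1e6 * 397 / 1000 bits
= 3970000000 bits
= 496250000 bytes
= 484619.1406 KB
BDP = 3970000000 bits (496250000 bytes)


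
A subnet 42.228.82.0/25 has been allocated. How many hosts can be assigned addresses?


Host bits = 32 - 25 = 7
Total addresses = 2^7 = 128
Usable = total - 2 (network and broadcast)
Usable hosts: 126


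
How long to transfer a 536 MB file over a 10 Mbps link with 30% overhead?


Effective throughput = 10 * (1 - 30/100) = 7 Mbps
File size in Mb = 536 * 8 = 4288 Mb
Time = 4288 / 7
Time = 612.5714 seconds


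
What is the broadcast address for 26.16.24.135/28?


Network: 26.16.24.128/28
Host bits = 4
Set all host bits to 1:
Broadcast: 26.16.24.143


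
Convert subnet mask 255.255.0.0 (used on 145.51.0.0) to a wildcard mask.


Subnet mask: 255.255.0.0
Wildcard = 255.255.255.255 - subnet mask
255 - 255 = 0
255 - 255 = 0
255 - 0 = 255
255 - 0 = 255
Wildcard: 0.0.255.255


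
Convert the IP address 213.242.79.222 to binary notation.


213 = 11010101
242 = 11110010
79 = 01001111
222 = 11011110
Binary: 11010101.11110010.01001111.11011110


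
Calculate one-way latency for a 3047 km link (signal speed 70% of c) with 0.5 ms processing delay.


Speed = 0.7 * 3e5 km/s = 210000 km/s
Propagation delay = 3047 / 210000 = 0.0145 s = 14.5095 ms
Processing delay = 0.5 ms
Total one-way latency = 15.0095 ms


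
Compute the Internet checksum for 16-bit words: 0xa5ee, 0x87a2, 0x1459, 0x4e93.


Sum all words (with carry folding):
+ 0xa5ee = 0xa5ee
+ 0x87a2 = 0x2d91
+ 0x1459 = 0x41ea
+ 0x4e93 = 0x907d
One's complement: ~0x907d
Checksum = 0x6f82


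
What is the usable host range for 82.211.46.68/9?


Network: 82.128.0.0
Broadcast: 82.255.255.255
First usable = network + 1
Last usable = broadcast - 1
Range: 82.128.0.1 to 82.255.255.254


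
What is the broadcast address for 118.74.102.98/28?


Network: 118.74.102.96/28
Host bits = 4
Set all host bits to 1:
Broadcast: 118.74.102.111


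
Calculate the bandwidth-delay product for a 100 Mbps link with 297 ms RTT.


BDP = bandwidth * RTT
= 100 Mbps * 297 ms
= 100 * 1e6 * 297 / 1000 bits
= 29700000 bits
= 3712500 bytes
= 3625.4883 KB
BDP = 29700000 bits (3712500 bytes)


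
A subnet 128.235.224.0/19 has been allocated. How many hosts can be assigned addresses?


Host bits = 32 - 19 = 13
Total addresses = 2^13 = 8192
Usable = total - 2 (network and broadcast)
Usable hosts: 8190


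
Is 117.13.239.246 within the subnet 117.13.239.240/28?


Subnet network: 117.13.239.240
Test IP AND mask: 117.13.239.240
Yes, 117.13.239.246 is in 117.13.239.240/28


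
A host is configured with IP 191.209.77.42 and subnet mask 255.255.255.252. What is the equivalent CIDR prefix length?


Binary: 11111111.11111111.11111111.11111100
Count leading 1s
Prefix: /30


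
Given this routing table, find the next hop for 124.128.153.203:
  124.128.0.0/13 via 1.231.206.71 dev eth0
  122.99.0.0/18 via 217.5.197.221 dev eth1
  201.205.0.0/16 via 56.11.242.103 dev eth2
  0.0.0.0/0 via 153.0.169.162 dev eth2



Longest prefix match for 124.128.153.203:
  /13 124.128.0.0: MATCH
  /18 122.99.0.0: no
  /16 201.205.0.0: no
  /0 0.0.0.0: MATCH
Selected: next-hop 1.231.206.71 via eth0 (matched /13)


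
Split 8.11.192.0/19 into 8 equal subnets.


New prefix = 19 + 3 = 22
Each subnet has 1024 addresses
  8.11.192.0/22
  8.11.196.0/22
  8.11.200.0/22
  8.11.204.0/22
  8.11.208.0/22
  8.11.212.0/22
  8.11.216.0/22
  8.11.220.0/22
Subnets: 8.11.192.0/22, 8.11.196.0/22, 8.11.200.0/22, 8.11.204.0/22, 8.11.208.0/22, 8.11.212.0/22, 8.11.216.0/22, 8.11.220.0/22


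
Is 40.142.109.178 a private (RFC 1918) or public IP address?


RFC 1918 private ranges:
  10.0.0.0/8 (10.0.0.0 - 10.255.255.255)
  172.16.0.0/12 (172.16.0.0 - 172.31.255.255)
  192.168.0.0/16 (192.168.0.0 - 192.168.255.255)
Public (not in any RFC 1918 range)


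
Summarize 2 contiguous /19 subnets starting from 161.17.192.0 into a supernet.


Original prefix: /19
Number of subnets: 2 = 2^1
New prefix = 19 - 1 = 18
Supernet: 161.17.192.0/18


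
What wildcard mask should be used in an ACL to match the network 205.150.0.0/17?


Subnet mask: 255.255.128.0
Wildcard = 255.255.255.255 - subnet mask
255 - 255 = 0
255 - 255 = 0
255 - 128 = 127
255 - 0 = 255
Wildcard: 0.0.127.255


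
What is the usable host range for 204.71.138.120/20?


Network: 204.71.128.0
Broadcast: 204.71.143.255
First usable = network + 1
Last usable = broadcast - 1
Range: 204.71.128.1 to 204.71.143.254


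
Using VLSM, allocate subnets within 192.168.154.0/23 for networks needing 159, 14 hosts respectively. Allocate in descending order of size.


159 hosts -> /24 (254 usable): 192.168.154.0/24
14 hosts -> /28 (14 usable): 192.168.155.0/28
Allocation: 192.168.154.0/24 (159 hosts, 254 usable); 192.168.155.0/28 (14 hosts, 14 usable)


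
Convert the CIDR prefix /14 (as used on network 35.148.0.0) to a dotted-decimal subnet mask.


/14 means 14 network bits, 18 host bits
Binary: 11111111111111000000000000000000
Mask: 255.252.0.0


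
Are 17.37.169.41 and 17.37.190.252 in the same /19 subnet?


Mask: 255.255.224.0
17.37.169.41 AND mask = 17.37.160.0
17.37.190.252 AND mask = 17.37.160.0
Yes, same subnet (17.37.160.0)


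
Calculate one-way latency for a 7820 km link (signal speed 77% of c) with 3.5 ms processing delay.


Speed = 0.77 * 3e5 km/s = 231000 km/s
Propagation delay = 7820 / 231000 = 0.0339 s = 33.8528 ms
Processing delay = 3.5 ms
Total one-way latency = 37.3528 ms


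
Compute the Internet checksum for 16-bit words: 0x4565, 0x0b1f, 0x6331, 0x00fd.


Sum all words (with carry folding):
+ 0x4565 = 0x4565
+ 0x0b1f = 0x5084
+ 0x6331 = 0xb3b5
+ 0x00fd = 0xb4b2
One's complement: ~0xb4b2
Checksum = 0x4b4d


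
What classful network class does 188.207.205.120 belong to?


First octet: 188
Binary: 10111100
10xxxxxx -> Class B (128-191)
Class B, default mask 255.255.0.0 (/16)


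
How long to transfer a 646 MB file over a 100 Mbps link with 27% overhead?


Effective throughput = 100 * (1 - 27/100) = 73 Mbps
File size in Mb = 646 * 8 = 5168 Mb
Time = 5168 / 73
Time = 70.7945 seconds


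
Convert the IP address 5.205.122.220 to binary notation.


5 = 00000101
205 = 11001101
122 = 01111010
220 = 11011100
Binary: 00000101.11001101.01111010.11011100


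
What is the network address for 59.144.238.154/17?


IP:   00111011.10010000.11101110.10011010
Mask: 11111111.11111111.10000000.00000000
AND operation:
Net:  00111011.10010000.10000000.00000000
Network: 59.144.128.0/17


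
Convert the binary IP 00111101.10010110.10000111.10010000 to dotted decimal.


00111101 = 61
10010110 = 150
10000111 = 135
10010000 = 144
IP: 61.150.135.144


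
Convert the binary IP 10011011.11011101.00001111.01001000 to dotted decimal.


10011011 = 155
11011101 = 221
00001111 = 15
01001000 = 72
IP: 155.221.15.72


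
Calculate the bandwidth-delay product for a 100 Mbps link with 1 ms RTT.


BDP = bandwidth * RTT
= 100 Mbps * 1 ms
= 100 * 1e6 * 1 / 1000 bits
= 100000 bits
= 12500 bytes
= 12.207 KB
BDP = 100000 bits (12500 bytes)


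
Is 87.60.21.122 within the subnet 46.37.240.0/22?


Subnet network: 46.37.240.0
Test IP AND mask: 87.60.20.0
No, 87.60.21.122 is not in 46.37.240.0/22


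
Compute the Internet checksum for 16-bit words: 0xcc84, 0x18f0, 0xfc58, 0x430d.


Sum all words (with carry folding):
+ 0xcc84 = 0xcc84
+ 0x18f0 = 0xe574
+ 0xfc58 = 0xe1cd
+ 0x430d = 0x24db
One's complement: ~0x24db
Checksum = 0xdb24


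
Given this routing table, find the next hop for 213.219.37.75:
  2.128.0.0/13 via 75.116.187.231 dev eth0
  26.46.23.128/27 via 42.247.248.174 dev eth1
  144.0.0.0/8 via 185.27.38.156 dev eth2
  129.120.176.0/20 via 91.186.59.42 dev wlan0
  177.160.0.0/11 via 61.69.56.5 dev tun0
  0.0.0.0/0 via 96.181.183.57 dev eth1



Longest prefix match for 213.219.37.75:
  /13 2.128.0.0: no
  /27 26.46.23.128: no
  /8 144.0.0.0: no
  /20 129.120.176.0: no
  /11 177.160.0.0: no
  /0 0.0.0.0: MATCH
Selected: next-hop 96.181.183.57 via eth1 (matched /0)


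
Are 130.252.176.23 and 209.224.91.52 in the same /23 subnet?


Mask: 255.255.254.0
130.252.176.23 AND mask = 130.252.176.0
209.224.91.52 AND mask = 209.224.90.0
No, different subnets (130.252.176.0 vs 209.224.90.0)


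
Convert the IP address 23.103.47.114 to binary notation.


23 = 00010111
103 = 01100111
47 = 00101111
114 = 01110010
Binary: 00010111.01100111.00101111.01110010


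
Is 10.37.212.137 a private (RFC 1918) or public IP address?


RFC 1918 private ranges:
  10.0.0.0/8 (10.0.0.0 - 10.255.255.255)
  172.16.0.0/12 (172.16.0.0 - 172.31.255.255)
  192.168.0.0/16 (192.168.0.0 - 192.168.255.255)
Private (in 10.0.0.0/8)


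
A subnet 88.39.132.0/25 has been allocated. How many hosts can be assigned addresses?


Host bits = 32 - 25 = 7
Total addresses = 2^7 = 128
Usable = total - 2 (network and broadcast)
Usable hosts: 126


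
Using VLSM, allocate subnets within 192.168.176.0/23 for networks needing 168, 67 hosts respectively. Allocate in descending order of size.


168 hosts -> /24 (254 usable): 192.168.176.0/24
67 hosts -> /25 (126 usable): 192.168.177.0/25
Allocation: 192.168.176.0/24 (168 hosts, 254 usable); 192.168.177.0/25 (67 hosts, 126 usable)


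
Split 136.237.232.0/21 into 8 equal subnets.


New prefix = 21 + 3 = 24
Each subnet has 256 addresses
  136.237.232.0/24
  136.237.233.0/24
  136.237.234.0/24
  136.237.235.0/24
  136.237.236.0/24
  136.237.237.0/24
  136.237.238.0/24
  136.237.239.0/24
Subnets: 136.237.232.0/24, 136.237.233.0/24, 136.237.234.0/24, 136.237.235.0/24, 136.237.236.0/24, 136.237.237.0/24, 136.237.238.0/24, 136.237.239.0/24


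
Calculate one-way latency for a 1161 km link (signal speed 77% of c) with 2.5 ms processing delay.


Speed = 0.77 * 3e5 km/s = 231000 km/s
Propagation delay = 1161 / 231000 = 0.005 s = 5.026 ms
Processing delay = 2.5 ms
Total one-way latency = 7.526 ms


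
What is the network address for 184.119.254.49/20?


IP:   10111000.01110111.11111110.00110001
Mask: 11111111.11111111.11110000.00000000
AND operation:
Net:  10111000.01110111.11110000.00000000
Network: 184.119.240.0/20


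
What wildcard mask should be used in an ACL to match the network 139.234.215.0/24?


Subnet mask: 255.255.255.0
Wildcard = 255.255.255.255 - subnet mask
255 - 255 = 0
255 - 255 = 0
255 - 255 = 0
255 - 0 = 255
Wildcard: 0.0.0.255


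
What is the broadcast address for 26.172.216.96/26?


Network: 26.172.216.64/26
Host bits = 6
Set all host bits to 1:
Broadcast: 26.172.216.127


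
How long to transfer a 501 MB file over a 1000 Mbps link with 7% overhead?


Effective throughput = 1000 * (1 - 7/100) = 930.0 Mbps
File size in Mb = 501 * 8 = 4008 Mb
Time = 4008 / 930.0
Time = 4.3097 seconds


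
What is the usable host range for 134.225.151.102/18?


Network: 134.225.128.0
Broadcast: 134.225.191.255
First usable = network + 1
Last usable = broadcast - 1
Range: 134.225.128.1 to 134.225.191.254


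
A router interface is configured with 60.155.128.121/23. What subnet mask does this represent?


/23 means 23 network bits, 9 host bits
Binary: 11111111111111111111111000000000
Mask: 255.255.254.0


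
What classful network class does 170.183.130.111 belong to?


First octet: 170
Binary: 10101010
10xxxxxx -> Class B (128-191)
Class B, default mask 255.255.0.0 (/16)


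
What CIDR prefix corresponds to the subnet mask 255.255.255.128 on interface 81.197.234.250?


Binary: 11111111.11111111.11111111.10000000
Count leading 1s
Prefix: /25


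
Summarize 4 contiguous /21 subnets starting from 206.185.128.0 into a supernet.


Original prefix: /21
Number of subnets: 4 = 2^2
New prefix = 21 - 2 = 19
Supernet: 206.185.128.0/19


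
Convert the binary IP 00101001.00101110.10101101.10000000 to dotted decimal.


00101001 = 41
00101110 = 46
10101101 = 173
10000000 = 128
IP: 41.46.173.128


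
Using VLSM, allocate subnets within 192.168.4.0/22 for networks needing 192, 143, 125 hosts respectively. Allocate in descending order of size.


192 hosts -> /24 (254 usable): 192.168.4.0/24
143 hosts -> /24 (254 usable): 192.168.5.0/24
125 hosts -> /25 (126 usable): 192.168.6.0/25
Allocation: 192.168.4.0/24 (192 hosts, 254 usable); 192.168.5.0/24 (143 hosts, 254 usable); 192.168.6.0/25 (125 hosts, 126 usable)


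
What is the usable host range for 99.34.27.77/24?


Network: 99.34.27.0
Broadcast: 99.34.27.255
First usable = network + 1
Last usable = broadcast - 1
Range: 99.34.27.1 to 99.34.27.254


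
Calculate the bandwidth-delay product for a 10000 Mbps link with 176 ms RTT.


BDP = bandwidth * RTT
= 10000 Mbps * 176 ms
= 10000 * 1e6 * 176 / 1000 bits
= 1760000000 bits
= 220000000 bytes
= 214843.75 KB
BDP = 1760000000 bits (220000000 bytes)


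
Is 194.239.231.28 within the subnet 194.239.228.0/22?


Subnet network: 194.239.228.0
Test IP AND mask: 194.239.228.0
Yes, 194.239.231.28 is in 194.239.228.0/22


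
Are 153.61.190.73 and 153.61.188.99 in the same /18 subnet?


Mask: 255.255.192.0
153.61.190.73 AND mask = 153.61.128.0
153.61.188.99 AND mask = 153.61.128.0
Yes, same subnet (153.61.128.0)


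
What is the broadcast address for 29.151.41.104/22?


Network: 29.151.40.0/22
Host bits = 10
Set all host bits to 1:
Broadcast: 29.151.43.255


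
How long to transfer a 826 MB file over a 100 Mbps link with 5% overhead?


Effective throughput = 100 * (1 - 5/100) = 95 Mbps
File size in Mb = 826 * 8 = 6608 Mb
Time = 6608 / 95
Time = 69.5579 seconds


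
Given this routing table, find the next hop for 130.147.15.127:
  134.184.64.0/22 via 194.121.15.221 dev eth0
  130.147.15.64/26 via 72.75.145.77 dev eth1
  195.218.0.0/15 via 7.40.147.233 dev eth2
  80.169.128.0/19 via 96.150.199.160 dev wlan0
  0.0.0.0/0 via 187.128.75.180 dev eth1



Longest prefix match for 130.147.15.127:
  /22 134.184.64.0: no
  /26 130.147.15.64: MATCH
  /15 195.218.0.0: no
  /19 80.169.128.0: no
  /0 0.0.0.0: MATCH
Selected: next-hop 72.75.145.77 via eth1 (matched /26)


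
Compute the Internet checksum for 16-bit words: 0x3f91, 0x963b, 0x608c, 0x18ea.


Sum all words (with carry folding):
+ 0x3f91 = 0x3f91
+ 0x963b = 0xd5cc
+ 0x608c = 0x3659
+ 0x18ea = 0x4f43
One's complement: ~0x4f43
Checksum = 0xb0bc


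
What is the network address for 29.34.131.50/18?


IP:   00011101.00100010.10000011.00110010
Mask: 11111111.11111111.11000000.00000000
AND operation:
Net:  00011101.00100010.10000000.00000000
Network: 29.34.128.0/18


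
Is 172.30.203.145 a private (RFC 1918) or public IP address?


RFC 1918 private ranges:
  10.0.0.0/8 (10.0.0.0 - 10.255.255.255)
  172.16.0.0/12 (172.16.0.0 - 172.31.255.255)
  192.168.0.0/16 (192.168.0.0 - 192.168.255.255)
Private (in 172.16.0.0/12)


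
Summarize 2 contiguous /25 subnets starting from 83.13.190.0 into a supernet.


Original prefix: /25
Number of subnets: 2 = 2^1
New prefix = 25 - 1 = 24
Supernet: 83.13.190.0/24


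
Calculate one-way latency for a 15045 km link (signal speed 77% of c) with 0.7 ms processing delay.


Speed = 0.77 * 3e5 km/s = 231000 km/s
Propagation delay = 15045 / 231000 = 0.0651 s = 65.1299 ms
Processing delay = 0.7 ms
Total one-way latency = 65.8299 ms


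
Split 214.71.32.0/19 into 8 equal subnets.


New prefix = 19 + 3 = 22
Each subnet has 1024 addresses
  214.71.32.0/22
  214.71.36.0/22
  214.71.40.0/22
  214.71.44.0/22
  214.71.48.0/22
  214.71.52.0/22
  214.71.56.0/22
  214.71.60.0/22
Subnets: 214.71.32.0/22, 214.71.36.0/22, 214.71.40.0/22, 214.71.44.0/22, 214.71.48.0/22, 214.71.52.0/22, 214.71.56.0/22, 214.71.60.0/22


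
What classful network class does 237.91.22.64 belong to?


First octet: 237
Binary: 11101101
1110xxxx -> Class D (224-239)
Class D (multicast), default mask N/A


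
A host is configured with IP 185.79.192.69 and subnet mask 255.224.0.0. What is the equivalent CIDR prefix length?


Binary: 11111111.11100000.00000000.00000000
Count leading 1s
Prefix: /11


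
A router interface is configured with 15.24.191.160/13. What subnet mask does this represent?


/13 means 13 network bits, 19 host bits
Binary: 11111111111110000000000000000000
Mask: 255.248.0.0


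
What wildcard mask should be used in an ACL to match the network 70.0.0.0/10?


Subnet mask: 255.192.0.0
Wildcard = 255.255.255.255 - subnet mask
255 - 255 = 0
255 - 192 = 63
255 - 0 = 255
255 - 0 = 255
Wildcard: 0.63.255.255


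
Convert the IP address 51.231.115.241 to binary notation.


51 = 00110011
231 = 11100111
115 = 01110011
241 = 11110001
Binary: 00110011.11100111.01110011.11110001


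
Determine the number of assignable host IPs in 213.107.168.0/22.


Host bits = 32 - 22 = 10
Total addresses = 2^10 = 1024
Usable = total - 2 (network and broadcast)
Usable hosts: 1022


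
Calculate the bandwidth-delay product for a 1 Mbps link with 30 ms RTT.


BDP = bandwidth * RTT
= 1 Mbps * 30 ms
= 1 * 1e6 * 30 / 1000 bits
= 30000 bits
= 3750 bytes
= 3.6621 KB
BDP = 30000 bits (3750 bytes)


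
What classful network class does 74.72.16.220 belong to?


First octet: 74
Binary: 01001010
0xxxxxxx -> Class A (1-126)
Class A, default mask 255.0.0.0 (/8)


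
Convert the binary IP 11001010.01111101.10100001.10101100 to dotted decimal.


11001010 = 202
01111101 = 125
10100001 = 161
10101100 = 172
IP: 202.125.161.172


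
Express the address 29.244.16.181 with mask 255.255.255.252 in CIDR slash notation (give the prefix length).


Binary: 11111111.11111111.11111111.11111100
Count leading 1s
Prefix: /30


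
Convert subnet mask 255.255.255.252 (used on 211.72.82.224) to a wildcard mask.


Subnet mask: 255.255.255.252
Wildcard = 255.255.255.255 - subnet mask
255 - 255 = 0
255 - 255 = 0
255 - 255 = 0
255 - 252 = 3
Wildcard: 0.0.0.3


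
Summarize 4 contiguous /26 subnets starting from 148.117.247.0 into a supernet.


Original prefix: /26
Number of subnets: 4 = 2^2
New prefix = 26 - 2 = 24
Supernet: 148.117.247.0/24
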